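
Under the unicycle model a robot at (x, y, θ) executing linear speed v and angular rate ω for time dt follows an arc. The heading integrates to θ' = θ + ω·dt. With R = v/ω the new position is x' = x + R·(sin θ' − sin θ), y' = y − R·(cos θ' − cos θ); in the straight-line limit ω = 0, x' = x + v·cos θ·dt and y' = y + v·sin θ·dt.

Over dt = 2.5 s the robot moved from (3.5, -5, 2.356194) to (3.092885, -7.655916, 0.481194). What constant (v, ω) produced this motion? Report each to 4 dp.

Δθ = 0.481194 − 2.356194 = -1.875000
ω = Δθ/dt = -1.875000/2.5 = -0.7500
R = −Δy/(cos θ' − cos θ) = 1.6667
v = R·ω = 1.6667·-0.7500 = -1.2500

v = -1.2500, ω = -0.7500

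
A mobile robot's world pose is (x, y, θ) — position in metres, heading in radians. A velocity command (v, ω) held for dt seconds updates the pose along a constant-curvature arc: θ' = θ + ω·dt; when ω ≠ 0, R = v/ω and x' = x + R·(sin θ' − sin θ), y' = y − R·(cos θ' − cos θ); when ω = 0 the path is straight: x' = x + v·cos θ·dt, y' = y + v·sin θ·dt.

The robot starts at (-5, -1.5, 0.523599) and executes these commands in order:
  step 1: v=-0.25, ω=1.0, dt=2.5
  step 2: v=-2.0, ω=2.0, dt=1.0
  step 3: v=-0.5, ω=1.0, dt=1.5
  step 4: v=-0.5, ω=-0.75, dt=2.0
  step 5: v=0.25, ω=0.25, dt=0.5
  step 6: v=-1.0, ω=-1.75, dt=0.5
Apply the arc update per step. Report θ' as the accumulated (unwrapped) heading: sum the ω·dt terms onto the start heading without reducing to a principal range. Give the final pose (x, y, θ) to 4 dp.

(-5.1769, 0.4783, 4.2736)

step 1: θ'=3.0236 (R=-0.2500) → pose (-4.9044, -1.9648, 3.0236)
step 2: θ'=5.0236 (R=-1.0000) → pose (-3.8347, -0.6655, 5.0236)
step 3: θ'=6.5236 (R=-0.5000) → pose (-4.4298, -0.3330, 6.5236)
step 4: θ'=5.0236 (R=0.6667) → pose (-5.2232, 0.1104, 5.0236)
step 5: θ'=5.1486 (R=1.0000) → pose (-5.1776, -0.0059, 5.1486)
step 6: θ'=4.2736 (R=0.5714) → pose (-5.1769, 0.4783, 4.2736)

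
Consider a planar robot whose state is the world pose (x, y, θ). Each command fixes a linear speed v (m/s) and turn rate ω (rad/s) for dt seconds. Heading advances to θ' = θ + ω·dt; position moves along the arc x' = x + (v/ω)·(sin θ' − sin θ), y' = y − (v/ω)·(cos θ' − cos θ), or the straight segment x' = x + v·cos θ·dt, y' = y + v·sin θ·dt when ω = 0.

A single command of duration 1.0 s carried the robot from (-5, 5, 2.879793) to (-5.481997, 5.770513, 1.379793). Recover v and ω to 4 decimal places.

v = 1.0000, ω = -1.5000

Δθ = 1.379793 − 2.879793 = -1.500000
ω = Δθ/dt = -1.500000/1.0 = -1.5000
R = −Δy/(cos θ' − cos θ) = -0.6667
v = R·ω = -0.6667·-1.5000 = 1.0000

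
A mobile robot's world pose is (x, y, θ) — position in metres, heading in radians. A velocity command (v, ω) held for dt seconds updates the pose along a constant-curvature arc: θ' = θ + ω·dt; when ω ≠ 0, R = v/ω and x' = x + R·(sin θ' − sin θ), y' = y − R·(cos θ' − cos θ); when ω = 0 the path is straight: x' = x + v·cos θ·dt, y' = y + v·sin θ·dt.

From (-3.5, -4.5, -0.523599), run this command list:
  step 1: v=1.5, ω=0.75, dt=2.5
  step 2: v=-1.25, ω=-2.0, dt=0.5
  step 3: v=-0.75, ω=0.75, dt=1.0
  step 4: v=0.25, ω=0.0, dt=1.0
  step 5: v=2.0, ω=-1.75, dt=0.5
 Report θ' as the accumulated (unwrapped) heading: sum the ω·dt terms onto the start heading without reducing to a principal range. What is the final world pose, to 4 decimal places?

(-0.6147, -3.3209, 0.2264)

step 1: θ'=1.3514 (R=2.0000) → pose (-0.5479, -3.2032, 1.3514)
step 2: θ'=0.3514 (R=0.6250) → pose (-0.9428, -3.6540, 0.3514)
step 3: θ'=1.1014 (R=-1.0000) → pose (-1.4905, -4.1406, 1.1014)
step 4: θ'=1.1014 (straight) → pose (-1.3774, -3.9176, 1.1014)
step 5: θ'=0.2264 (R=-1.1429) → pose (-0.6147, -3.3209, 0.2264)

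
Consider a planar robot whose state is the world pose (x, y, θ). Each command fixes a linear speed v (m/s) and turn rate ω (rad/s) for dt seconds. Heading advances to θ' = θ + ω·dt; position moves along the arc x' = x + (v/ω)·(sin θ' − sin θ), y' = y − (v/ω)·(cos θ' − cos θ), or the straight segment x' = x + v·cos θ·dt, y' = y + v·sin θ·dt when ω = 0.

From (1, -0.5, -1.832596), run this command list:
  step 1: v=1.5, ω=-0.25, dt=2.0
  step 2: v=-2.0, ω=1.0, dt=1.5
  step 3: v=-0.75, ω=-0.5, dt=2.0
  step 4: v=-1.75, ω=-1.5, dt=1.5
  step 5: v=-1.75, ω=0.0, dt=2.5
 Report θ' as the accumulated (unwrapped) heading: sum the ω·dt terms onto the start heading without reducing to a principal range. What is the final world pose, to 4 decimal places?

step 1: θ'=-2.3326 (R=-6.0000) → pose (-0.4540, -3.0884, -2.3326)
step 2: θ'=-0.8326 (R=-2.0000) → pose (-0.4218, -0.3621, -0.8326)
step 3: θ'=-1.8326 (R=1.5000) → pose (-0.7612, 1.0356, -1.8326)
step 4: θ'=-4.0826 (R=1.1667) → pose (1.3086, 1.4208, -4.0826)
step 5: θ'=-4.0826 (straight) → pose (3.8854, -2.1149, -4.0826)

(3.8854, -2.1149, -4.0826)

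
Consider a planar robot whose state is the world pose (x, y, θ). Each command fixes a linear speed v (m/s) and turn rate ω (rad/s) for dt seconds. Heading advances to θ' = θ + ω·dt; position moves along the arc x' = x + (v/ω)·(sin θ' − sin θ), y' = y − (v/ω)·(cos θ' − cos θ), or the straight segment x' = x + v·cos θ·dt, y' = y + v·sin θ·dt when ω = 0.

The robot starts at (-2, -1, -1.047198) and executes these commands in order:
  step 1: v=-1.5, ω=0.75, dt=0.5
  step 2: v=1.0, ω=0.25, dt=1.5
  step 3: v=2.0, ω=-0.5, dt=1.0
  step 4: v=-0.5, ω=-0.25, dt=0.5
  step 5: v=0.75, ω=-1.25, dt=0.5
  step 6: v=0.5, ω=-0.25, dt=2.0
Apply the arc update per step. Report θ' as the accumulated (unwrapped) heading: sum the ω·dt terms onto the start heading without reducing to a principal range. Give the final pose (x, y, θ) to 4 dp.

step 1: θ'=-0.6722 (R=-2.0000) → pose (-2.4866, -0.4351, -0.6722)
step 2: θ'=-0.2972 (R=4.0000) → pose (-1.1672, -1.1299, -0.2972)
step 3: θ'=-0.7972 (R=-4.0000) → pose (0.5231, -2.1597, -0.7972)
step 4: θ'=-0.9222 (R=2.0000) → pose (0.3600, -1.9704, -0.9222)
step 5: θ'=-1.5472 (R=-0.6000) → pose (0.4817, -2.3187, -1.5472)
step 6: θ'=-2.0472 (R=-2.0000) → pose (0.2595, -3.2831, -2.0472)

(0.2595, -3.2831, -2.0472)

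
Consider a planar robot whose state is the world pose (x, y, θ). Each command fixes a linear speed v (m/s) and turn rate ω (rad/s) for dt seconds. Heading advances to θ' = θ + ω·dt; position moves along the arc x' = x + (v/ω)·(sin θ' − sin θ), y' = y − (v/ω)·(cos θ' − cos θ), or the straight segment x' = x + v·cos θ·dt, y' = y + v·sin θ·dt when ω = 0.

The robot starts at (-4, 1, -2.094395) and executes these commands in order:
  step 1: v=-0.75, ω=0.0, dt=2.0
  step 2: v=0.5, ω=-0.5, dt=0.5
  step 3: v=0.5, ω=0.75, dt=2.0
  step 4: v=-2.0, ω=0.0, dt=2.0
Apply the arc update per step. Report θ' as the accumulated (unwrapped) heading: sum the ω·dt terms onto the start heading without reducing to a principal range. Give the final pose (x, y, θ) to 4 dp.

(-6.0788, 4.1820, -0.8444)

step 1: θ'=-2.0944 (straight) → pose (-3.2500, 2.2990, -2.0944)
step 2: θ'=-2.3444 (R=-1.0000) → pose (-3.4006, 2.1003, -2.3444)
step 3: θ'=-0.8444 (R=0.6667) → pose (-3.4221, 1.1917, -0.8444)
step 4: θ'=-0.8444 (straight) → pose (-6.0788, 4.1820, -0.8444)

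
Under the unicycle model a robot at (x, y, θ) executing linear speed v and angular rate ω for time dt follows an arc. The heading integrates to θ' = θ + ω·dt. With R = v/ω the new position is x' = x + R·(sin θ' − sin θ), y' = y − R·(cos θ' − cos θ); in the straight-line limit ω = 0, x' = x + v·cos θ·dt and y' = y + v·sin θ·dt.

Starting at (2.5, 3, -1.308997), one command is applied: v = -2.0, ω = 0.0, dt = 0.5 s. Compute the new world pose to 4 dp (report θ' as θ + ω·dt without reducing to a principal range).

(2.2412, 3.9659, -1.3090)

θ' = -1.3090 + 0.0·0.5 = -1.3090
ω = 0 → straight: x' = 2.5 + -2.0·cos(-1.3090)·0.5 = 2.2412
y' = 3 + -2.0·sin(-1.3090)·0.5 = 3.9659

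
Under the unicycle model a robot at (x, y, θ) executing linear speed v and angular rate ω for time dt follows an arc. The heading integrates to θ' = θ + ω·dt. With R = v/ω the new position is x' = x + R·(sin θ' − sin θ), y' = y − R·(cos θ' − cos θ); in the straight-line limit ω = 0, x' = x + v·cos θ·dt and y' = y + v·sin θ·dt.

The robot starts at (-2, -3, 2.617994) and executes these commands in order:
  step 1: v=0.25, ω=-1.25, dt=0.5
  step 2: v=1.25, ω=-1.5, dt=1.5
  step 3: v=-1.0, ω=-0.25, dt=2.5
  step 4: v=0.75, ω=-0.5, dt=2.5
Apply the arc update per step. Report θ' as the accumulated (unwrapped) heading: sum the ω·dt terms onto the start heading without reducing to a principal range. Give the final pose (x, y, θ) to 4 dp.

(-3.0699, -2.1868, -2.1320)

step 1: θ'=1.9930 (R=-0.2000) → pose (-2.0824, -2.9087, 1.9930)
step 2: θ'=-0.2570 (R=-0.8333) → pose (-1.1105, -1.7613, -0.2570)
step 3: θ'=-0.8820 (R=4.0000) → pose (-3.1818, -0.4351, -0.8820)
step 4: θ'=-2.1320 (R=-1.5000) → pose (-3.0699, -2.1868, -2.1320)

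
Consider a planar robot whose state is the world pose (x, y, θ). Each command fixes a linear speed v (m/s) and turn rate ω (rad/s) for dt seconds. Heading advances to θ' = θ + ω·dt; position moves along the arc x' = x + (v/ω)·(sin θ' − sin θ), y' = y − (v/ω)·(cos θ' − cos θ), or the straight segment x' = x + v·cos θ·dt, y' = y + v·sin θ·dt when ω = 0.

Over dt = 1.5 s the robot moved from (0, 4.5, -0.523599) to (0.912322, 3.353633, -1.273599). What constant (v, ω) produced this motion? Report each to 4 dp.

v = 1.0000, ω = -0.5000

Δθ = -1.273599 − -0.523599 = -0.750000
ω = Δθ/dt = -0.750000/1.5 = -0.5000
R = −Δy/(cos θ' − cos θ) = -2.0000
v = R·ω = -2.0000·-0.5000 = 1.0000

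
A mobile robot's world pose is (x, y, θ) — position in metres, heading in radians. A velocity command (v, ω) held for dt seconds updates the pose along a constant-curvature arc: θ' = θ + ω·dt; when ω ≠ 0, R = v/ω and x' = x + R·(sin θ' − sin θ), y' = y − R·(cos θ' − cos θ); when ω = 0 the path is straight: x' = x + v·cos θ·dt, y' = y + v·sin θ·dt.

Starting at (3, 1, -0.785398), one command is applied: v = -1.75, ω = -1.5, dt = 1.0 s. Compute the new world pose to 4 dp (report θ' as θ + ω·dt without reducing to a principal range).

θ' = -0.7854 + -1.5·1.0 = -2.2854
R = v/ω = -1.75/-1.5 = 1.1667
x' = 3 + 1.1667·(sin -2.2854 − sin -0.7854) = 2.9437
y' = 1 − 1.1667·(cos -2.2854 − cos -0.7854) = 2.5895

(2.9437, 2.5895, -2.2854)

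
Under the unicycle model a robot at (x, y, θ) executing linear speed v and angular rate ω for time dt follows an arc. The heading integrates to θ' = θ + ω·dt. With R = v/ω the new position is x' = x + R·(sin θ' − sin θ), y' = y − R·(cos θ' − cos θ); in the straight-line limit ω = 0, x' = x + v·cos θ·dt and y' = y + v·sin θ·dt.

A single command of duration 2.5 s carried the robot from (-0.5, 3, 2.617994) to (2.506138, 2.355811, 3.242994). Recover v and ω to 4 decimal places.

v = -1.2500, ω = 0.2500

Δθ = 3.242994 − 2.617994 = 0.625000
ω = Δθ/dt = 0.625000/2.5 = 0.2500
R = Δx/(sin θ' − sin θ) = -5.0000
v = R·ω = -5.0000·0.2500 = -1.2500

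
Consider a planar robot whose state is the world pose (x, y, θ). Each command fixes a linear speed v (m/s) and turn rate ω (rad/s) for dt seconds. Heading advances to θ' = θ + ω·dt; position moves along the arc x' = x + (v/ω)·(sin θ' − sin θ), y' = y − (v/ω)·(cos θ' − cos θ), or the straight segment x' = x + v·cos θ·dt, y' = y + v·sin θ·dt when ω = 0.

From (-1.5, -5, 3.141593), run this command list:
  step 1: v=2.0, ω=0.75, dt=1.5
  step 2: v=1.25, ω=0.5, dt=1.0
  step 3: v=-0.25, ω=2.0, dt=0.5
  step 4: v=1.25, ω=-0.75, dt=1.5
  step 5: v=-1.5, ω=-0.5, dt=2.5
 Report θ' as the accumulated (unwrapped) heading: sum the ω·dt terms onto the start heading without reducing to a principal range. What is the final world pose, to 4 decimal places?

(-1.1202, -6.5009, 3.3916)

step 1: θ'=4.2666 (R=2.6667) → pose (-3.9060, -6.5169, 4.2666)
step 2: θ'=4.7666 (R=2.5000) → pose (-4.1467, -7.7302, 4.7666)
step 3: θ'=5.7666 (R=-0.1250) → pose (-4.2098, -7.6283, 5.7666)
step 4: θ'=4.6416 (R=-1.6667) → pose (-3.3705, -9.1954, 4.6416)
step 5: θ'=3.3916 (R=3.0000) → pose (-1.1202, -6.5009, 3.3916)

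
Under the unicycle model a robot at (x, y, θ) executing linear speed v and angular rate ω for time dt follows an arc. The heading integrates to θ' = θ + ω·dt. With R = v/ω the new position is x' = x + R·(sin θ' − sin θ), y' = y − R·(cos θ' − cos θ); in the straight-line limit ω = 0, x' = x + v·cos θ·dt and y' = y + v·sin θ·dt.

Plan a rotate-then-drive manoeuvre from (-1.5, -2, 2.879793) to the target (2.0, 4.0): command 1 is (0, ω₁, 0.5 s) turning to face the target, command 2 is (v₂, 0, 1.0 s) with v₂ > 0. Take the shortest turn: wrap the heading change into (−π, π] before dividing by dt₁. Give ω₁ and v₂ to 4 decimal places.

ω₁ = -3.6741, v₂ = 6.9462

heading to target = atan2(4−-2, 2−-1.5) = 1.0427
Δθ = wrap(1.0427 − 2.8798) = -1.8371; ω₁ = Δθ/dt₁ = -3.6741
distance = √((2−-1.5)² + (4−-2)²) = 6.9462; v₂ = distance/dt₂ = 6.9462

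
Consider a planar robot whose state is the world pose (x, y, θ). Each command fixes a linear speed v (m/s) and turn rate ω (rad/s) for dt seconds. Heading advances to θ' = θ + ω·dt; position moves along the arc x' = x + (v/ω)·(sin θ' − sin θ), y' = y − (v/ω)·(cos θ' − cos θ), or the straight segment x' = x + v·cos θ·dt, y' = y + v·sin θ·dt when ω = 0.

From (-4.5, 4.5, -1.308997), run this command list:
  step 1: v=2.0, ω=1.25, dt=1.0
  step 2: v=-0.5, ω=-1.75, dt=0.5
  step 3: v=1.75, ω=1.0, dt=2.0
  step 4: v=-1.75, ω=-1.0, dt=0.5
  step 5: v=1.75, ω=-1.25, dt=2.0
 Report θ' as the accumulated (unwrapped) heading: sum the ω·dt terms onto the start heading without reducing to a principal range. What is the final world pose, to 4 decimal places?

step 1: θ'=-0.0590 (R=1.6000) → pose (-3.0489, 3.3169, -0.0590)
step 2: θ'=-0.9340 (R=0.2857) → pose (-3.2617, 3.4322, -0.9340)
step 3: θ'=1.0660 (R=1.7500) → pose (-0.3230, 3.6265, 1.0660)
step 4: θ'=0.5660 (R=1.7500) → pose (-0.9163, 2.9957, 0.5660)
step 5: θ'=-1.9340 (R=-1.4000) → pose (1.1432, 1.3167, -1.9340)

(1.1432, 1.3167, -1.9340)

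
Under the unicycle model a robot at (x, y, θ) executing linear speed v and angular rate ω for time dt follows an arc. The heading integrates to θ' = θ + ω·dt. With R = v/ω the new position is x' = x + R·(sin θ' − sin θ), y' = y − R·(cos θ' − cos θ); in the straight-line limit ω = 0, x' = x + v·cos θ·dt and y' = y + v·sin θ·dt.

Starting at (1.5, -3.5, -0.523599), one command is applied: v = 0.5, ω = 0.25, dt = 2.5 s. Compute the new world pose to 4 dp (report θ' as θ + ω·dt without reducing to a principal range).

(2.7025, -3.7577, 0.1014)

θ' = -0.5236 + 0.25·2.5 = 0.1014
R = v/ω = 0.5/0.25 = 2.0000
x' = 1.5 + 2.0000·(sin 0.1014 − sin -0.5236) = 2.7025
y' = -3.5 − 2.0000·(cos 0.1014 − cos -0.5236) = -3.7577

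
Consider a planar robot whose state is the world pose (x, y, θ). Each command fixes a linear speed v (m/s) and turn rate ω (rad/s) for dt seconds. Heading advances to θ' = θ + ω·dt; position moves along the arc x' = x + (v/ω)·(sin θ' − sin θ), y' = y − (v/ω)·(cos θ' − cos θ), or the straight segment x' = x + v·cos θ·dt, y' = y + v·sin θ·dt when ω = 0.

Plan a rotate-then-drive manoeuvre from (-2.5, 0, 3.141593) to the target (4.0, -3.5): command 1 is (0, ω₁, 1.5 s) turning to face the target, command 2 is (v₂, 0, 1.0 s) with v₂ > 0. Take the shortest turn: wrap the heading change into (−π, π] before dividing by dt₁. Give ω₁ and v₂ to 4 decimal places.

heading to target = atan2(-3.5−0, 4−-2.5) = -0.4939
Δθ = wrap(-0.4939 − 3.1416) = 2.6477; ω₁ = Δθ/dt₁ = 1.7651
distance = √((4−-2.5)² + (-3.5−0)²) = 7.3824; v₂ = distance/dt₂ = 7.3824

ω₁ = 1.7651, v₂ = 7.3824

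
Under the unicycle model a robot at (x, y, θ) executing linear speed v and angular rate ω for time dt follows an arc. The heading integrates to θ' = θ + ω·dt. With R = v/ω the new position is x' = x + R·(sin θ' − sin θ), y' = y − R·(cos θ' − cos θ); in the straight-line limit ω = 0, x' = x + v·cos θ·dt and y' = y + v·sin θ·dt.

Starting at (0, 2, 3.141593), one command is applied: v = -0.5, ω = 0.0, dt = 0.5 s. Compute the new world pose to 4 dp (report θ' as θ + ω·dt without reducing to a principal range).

(0.2500, 2.0000, 3.1416)

θ' = 3.1416 + 0.0·0.5 = 3.1416
ω = 0 → straight: x' = 0 + -0.5·cos(3.1416)·0.5 = 0.2500
y' = 2 + -0.5·sin(3.1416)·0.5 = 2.0000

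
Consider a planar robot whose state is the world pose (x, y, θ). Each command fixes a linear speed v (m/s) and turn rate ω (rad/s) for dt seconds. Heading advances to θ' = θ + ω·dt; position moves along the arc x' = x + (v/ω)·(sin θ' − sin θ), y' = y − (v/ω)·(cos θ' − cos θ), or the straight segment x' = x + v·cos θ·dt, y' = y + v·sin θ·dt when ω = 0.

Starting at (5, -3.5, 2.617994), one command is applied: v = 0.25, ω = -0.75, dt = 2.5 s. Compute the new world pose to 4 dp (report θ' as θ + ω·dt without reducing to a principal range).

θ' = 2.6180 + -0.75·2.5 = 0.7430
R = v/ω = 0.25/-0.75 = -0.3333
x' = 5 + -0.3333·(sin 0.7430 − sin 2.6180) = 4.9412
y' = -3.5 − -0.3333·(cos 0.7430 − cos 2.6180) = -2.9658

(4.9412, -2.9658, 0.7430)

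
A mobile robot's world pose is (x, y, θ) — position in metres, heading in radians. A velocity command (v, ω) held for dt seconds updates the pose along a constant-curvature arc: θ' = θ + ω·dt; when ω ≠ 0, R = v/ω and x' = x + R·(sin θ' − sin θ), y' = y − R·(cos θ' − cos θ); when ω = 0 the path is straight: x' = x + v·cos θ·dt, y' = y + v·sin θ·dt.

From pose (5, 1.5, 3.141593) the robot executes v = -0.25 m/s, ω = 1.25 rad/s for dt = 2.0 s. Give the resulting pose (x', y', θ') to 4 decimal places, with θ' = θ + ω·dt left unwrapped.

θ' = 3.1416 + 1.25·2.0 = 5.6416
R = v/ω = -0.25/1.25 = -0.2000
x' = 5 + -0.2000·(sin 5.6416 − sin 3.1416) = 5.1197
y' = 1.5 − -0.2000·(cos 5.6416 − cos 3.1416) = 1.8602

(5.1197, 1.8602, 5.6416)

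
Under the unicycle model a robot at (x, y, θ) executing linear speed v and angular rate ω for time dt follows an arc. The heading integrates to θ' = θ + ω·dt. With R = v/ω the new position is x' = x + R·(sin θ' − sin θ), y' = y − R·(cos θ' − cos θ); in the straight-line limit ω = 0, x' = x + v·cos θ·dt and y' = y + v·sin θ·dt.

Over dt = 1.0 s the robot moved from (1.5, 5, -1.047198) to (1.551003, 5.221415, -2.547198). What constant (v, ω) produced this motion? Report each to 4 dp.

Δθ = -2.547198 − -1.047198 = -1.500000
ω = Δθ/dt = -1.500000/1.0 = -1.5000
R = −Δy/(cos θ' − cos θ) = 0.1667
v = R·ω = 0.1667·-1.5000 = -0.2500

v = -0.2500, ω = -1.5000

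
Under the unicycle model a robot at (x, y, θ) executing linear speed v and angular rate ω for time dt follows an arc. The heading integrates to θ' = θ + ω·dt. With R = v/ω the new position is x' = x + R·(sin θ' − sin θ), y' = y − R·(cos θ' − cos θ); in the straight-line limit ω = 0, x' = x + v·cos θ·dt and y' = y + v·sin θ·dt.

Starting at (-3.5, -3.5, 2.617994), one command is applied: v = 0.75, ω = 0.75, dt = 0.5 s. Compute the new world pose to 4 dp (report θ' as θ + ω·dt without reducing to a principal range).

(-3.8519, -3.3770, 2.9930)

θ' = 2.6180 + 0.75·0.5 = 2.9930
R = v/ω = 0.75/0.75 = 1.0000
x' = -3.5 + 1.0000·(sin 2.9930 − sin 2.6180) = -3.8519
y' = -3.5 − 1.0000·(cos 2.9930 − cos 2.6180) = -3.3770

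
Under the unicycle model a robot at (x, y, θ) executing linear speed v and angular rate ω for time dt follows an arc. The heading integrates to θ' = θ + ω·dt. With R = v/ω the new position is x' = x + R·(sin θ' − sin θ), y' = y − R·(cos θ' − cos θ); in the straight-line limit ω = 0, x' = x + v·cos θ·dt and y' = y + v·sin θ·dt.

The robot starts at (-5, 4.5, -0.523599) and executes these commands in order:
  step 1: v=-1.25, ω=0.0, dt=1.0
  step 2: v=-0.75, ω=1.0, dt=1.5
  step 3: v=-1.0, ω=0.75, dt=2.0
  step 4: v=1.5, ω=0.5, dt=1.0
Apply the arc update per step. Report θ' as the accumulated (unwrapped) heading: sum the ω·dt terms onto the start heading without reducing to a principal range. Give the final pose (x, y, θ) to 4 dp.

step 1: θ'=-0.5236 (straight) → pose (-6.0825, 5.1250, -0.5236)
step 2: θ'=0.9764 (R=-0.7500) → pose (-7.0789, 4.8955, 0.9764)
step 3: θ'=2.4764 (R=-1.3333) → pose (-6.7972, 3.0997, 2.4764)
step 4: θ'=2.9764 (R=3.0000) → pose (-8.1555, 3.6985, 2.9764)

(-8.1555, 3.6985, 2.9764)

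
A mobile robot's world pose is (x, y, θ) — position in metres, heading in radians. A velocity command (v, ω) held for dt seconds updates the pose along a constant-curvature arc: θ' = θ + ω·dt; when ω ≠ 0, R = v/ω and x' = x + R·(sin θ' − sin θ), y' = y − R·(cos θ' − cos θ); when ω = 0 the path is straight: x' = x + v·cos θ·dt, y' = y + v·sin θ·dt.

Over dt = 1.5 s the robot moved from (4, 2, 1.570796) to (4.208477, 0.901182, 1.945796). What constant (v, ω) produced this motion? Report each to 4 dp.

Δθ = 1.945796 − 1.570796 = 0.375000
ω = Δθ/dt = 0.375000/1.5 = 0.2500
R = −Δy/(cos θ' − cos θ) = -3.0000
v = R·ω = -3.0000·0.2500 = -0.7500

v = -0.7500, ω = 0.2500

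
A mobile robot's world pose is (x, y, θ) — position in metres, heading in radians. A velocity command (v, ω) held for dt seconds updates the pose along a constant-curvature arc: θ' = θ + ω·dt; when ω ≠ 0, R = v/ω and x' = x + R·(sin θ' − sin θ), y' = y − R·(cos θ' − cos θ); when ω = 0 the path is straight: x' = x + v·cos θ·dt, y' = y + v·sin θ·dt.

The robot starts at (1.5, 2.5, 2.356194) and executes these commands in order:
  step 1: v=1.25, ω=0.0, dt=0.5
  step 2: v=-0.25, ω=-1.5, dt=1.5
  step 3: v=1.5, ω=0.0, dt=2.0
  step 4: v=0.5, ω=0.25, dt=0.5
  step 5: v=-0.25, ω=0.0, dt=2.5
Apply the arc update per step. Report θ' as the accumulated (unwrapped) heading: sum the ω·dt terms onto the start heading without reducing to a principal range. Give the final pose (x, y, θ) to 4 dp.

(3.5789, 2.8751, 0.2312)

step 1: θ'=2.3562 (straight) → pose (1.0581, 2.9419, 2.3562)
step 2: θ'=0.1062 (R=0.1667) → pose (0.9579, 2.6584, 0.1062)
step 3: θ'=0.1062 (straight) → pose (3.9410, 2.9763, 0.1062)
step 4: θ'=0.2312 (R=2.0000) → pose (4.1873, 3.0183, 0.2312)
step 5: θ'=0.2312 (straight) → pose (3.5789, 2.8751, 0.2312)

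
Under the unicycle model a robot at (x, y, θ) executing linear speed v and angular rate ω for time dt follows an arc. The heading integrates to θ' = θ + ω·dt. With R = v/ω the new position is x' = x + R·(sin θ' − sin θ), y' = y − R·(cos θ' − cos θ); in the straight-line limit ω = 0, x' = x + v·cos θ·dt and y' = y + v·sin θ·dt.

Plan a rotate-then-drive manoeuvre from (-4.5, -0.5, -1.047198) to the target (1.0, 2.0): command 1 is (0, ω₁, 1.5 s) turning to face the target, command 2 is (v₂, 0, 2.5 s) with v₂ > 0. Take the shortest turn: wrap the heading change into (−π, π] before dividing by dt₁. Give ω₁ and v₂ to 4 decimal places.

ω₁ = 0.9826, v₂ = 2.4166

heading to target = atan2(2−-0.5, 1−-4.5) = 0.4266
Δθ = wrap(0.4266 − -1.0472) = 1.4738; ω₁ = Δθ/dt₁ = 0.9826
distance = √((1−-4.5)² + (2−-0.5)²) = 6.0415; v₂ = distance/dt₂ = 2.4166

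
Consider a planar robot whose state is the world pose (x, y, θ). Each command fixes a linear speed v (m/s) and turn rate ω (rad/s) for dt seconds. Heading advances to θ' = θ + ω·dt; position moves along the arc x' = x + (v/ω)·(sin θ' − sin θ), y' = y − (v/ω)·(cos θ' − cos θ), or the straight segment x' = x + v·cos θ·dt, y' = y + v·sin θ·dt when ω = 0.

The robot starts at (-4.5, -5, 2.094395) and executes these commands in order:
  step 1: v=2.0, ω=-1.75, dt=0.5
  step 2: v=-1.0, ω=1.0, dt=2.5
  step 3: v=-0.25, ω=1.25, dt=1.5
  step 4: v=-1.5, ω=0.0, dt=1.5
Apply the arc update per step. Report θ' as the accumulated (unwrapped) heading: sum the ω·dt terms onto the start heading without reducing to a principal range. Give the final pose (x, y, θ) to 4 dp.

step 1: θ'=1.2194 (R=-1.1429) → pose (-4.5833, -4.0352, 1.2194)
step 2: θ'=3.7194 (R=-1.0000) → pose (-3.0982, -5.2171, 3.7194)
step 3: θ'=5.5944 (R=-0.2000) → pose (-3.0803, -4.8951, 5.5944)
step 4: θ'=5.5944 (straight) → pose (-4.8174, -3.4650, 5.5944)

(-4.8174, -3.4650, 5.5944)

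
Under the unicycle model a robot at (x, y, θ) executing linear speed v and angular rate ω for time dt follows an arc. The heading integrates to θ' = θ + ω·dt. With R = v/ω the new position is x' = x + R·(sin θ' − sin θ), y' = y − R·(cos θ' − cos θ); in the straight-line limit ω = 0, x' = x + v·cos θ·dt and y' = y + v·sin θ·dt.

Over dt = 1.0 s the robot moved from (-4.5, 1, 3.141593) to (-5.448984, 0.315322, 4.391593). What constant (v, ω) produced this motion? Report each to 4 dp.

v = 1.2500, ω = 1.2500

Δθ = 4.391593 − 3.141593 = 1.250000
ω = Δθ/dt = 1.250000/1.0 = 1.2500
R = Δx/(sin θ' − sin θ) = 1.0000
v = R·ω = 1.0000·1.2500 = 1.2500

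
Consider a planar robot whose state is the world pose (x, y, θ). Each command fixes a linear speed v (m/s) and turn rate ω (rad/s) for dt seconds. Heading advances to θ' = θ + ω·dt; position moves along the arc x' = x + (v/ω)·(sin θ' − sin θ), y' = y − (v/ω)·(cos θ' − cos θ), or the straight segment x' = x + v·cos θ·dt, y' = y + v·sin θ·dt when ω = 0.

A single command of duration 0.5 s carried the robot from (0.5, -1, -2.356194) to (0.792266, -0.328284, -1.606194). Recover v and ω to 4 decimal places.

v = -1.5000, ω = 1.5000

Δθ = -1.606194 − -2.356194 = 0.750000
ω = Δθ/dt = 0.750000/0.5 = 1.5000
R = −Δy/(cos θ' − cos θ) = -1.0000
v = R·ω = -1.0000·1.5000 = -1.5000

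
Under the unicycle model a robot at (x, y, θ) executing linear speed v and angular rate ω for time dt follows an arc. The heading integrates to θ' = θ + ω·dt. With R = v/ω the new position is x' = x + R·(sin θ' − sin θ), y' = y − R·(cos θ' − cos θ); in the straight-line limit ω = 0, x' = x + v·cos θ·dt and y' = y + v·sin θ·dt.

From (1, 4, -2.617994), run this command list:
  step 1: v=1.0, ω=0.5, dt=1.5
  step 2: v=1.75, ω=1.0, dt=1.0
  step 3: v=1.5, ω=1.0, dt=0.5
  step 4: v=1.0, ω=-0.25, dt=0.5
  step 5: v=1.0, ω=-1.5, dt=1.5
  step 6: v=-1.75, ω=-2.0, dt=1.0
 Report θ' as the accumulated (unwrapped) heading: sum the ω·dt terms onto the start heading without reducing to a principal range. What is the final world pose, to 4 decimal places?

(2.6421, -1.4634, -4.7430)

step 1: θ'=-1.8680 (R=2.0000) → pose (0.0877, 2.8536, -1.8680)
step 2: θ'=-0.8680 (R=1.7500) → pose (0.4257, 1.2100, -0.8680)
step 3: θ'=-0.3680 (R=1.5000) → pose (1.0306, 0.7800, -0.3680)
step 4: θ'=-0.4930 (R=-4.0000) → pose (1.4847, 0.5715, -0.4930)
step 5: θ'=-2.7430 (R=-0.6667) → pose (1.4279, -0.6302, -2.7430)
step 6: θ'=-4.7430 (R=0.8750) → pose (2.6421, -1.4634, -4.7430)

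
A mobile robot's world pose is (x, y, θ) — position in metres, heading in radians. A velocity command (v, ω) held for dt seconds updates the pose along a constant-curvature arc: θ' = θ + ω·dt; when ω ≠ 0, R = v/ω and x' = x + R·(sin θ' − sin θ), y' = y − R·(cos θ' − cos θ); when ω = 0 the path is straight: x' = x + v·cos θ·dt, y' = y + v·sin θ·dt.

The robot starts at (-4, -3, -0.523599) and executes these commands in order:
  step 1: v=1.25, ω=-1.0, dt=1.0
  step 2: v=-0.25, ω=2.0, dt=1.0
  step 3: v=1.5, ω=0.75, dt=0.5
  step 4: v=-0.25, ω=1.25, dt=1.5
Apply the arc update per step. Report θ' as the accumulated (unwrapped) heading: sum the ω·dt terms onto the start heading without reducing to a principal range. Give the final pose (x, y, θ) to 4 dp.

(-2.9016, -3.7737, 2.7264)

step 1: θ'=-1.5236 (R=-1.2500) → pose (-3.3764, -4.0236, -1.5236)
step 2: θ'=0.4764 (R=-0.1250) → pose (-3.5586, -3.9184, 0.4764)
step 3: θ'=0.8514 (R=2.0000) → pose (-2.9713, -3.4589, 0.8514)
step 4: θ'=2.7264 (R=-0.2000) → pose (-2.9016, -3.7737, 2.7264)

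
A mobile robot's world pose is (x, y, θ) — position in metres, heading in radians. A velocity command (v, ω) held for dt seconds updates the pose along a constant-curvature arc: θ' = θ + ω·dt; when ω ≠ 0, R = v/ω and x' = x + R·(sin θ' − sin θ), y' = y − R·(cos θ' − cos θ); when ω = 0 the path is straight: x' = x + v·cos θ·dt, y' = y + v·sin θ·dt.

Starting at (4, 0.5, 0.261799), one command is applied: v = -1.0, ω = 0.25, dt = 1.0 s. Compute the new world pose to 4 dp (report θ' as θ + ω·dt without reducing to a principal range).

(3.0763, 0.1238, 0.5118)

θ' = 0.2618 + 0.25·1.0 = 0.5118
R = v/ω = -1.0/0.25 = -4.0000
x' = 4 + -4.0000·(sin 0.5118 − sin 0.2618) = 3.0763
y' = 0.5 − -4.0000·(cos 0.5118 − cos 0.2618) = 0.1238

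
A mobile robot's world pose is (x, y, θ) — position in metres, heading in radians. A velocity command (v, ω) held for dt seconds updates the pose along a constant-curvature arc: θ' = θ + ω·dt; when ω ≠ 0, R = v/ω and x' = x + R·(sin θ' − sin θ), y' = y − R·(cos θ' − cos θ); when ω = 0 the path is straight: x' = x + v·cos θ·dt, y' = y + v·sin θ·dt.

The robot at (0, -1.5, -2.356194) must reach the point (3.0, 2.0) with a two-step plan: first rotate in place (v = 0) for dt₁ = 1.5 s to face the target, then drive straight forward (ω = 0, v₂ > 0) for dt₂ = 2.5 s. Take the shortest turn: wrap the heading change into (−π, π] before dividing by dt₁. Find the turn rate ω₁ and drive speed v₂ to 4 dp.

heading to target = atan2(2−-1.5, 3−0) = 0.8622
Δθ = wrap(0.8622 − -2.3562) = -3.0648; ω₁ = Δθ/dt₁ = -2.0432
distance = √((3−0)² + (2−-1.5)²) = 4.6098; v₂ = distance/dt₂ = 1.8439

ω₁ = -2.0432, v₂ = 1.8439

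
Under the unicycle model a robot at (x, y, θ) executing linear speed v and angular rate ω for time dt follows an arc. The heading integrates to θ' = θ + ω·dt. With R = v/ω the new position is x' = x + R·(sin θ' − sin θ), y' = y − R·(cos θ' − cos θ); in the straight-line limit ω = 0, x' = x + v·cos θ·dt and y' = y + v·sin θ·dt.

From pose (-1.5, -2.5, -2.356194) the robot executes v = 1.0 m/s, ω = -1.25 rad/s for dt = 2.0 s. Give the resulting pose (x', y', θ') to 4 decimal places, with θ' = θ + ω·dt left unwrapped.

θ' = -2.3562 + -1.25·2.0 = -4.8562
R = v/ω = 1.0/-1.25 = -0.8000
x' = -1.5 + -0.8000·(sin -4.8562 − sin -2.3562) = -2.8574
y' = -2.5 − -0.8000·(cos -4.8562 − cos -2.3562) = -1.8197

(-2.8574, -1.8197, -4.8562)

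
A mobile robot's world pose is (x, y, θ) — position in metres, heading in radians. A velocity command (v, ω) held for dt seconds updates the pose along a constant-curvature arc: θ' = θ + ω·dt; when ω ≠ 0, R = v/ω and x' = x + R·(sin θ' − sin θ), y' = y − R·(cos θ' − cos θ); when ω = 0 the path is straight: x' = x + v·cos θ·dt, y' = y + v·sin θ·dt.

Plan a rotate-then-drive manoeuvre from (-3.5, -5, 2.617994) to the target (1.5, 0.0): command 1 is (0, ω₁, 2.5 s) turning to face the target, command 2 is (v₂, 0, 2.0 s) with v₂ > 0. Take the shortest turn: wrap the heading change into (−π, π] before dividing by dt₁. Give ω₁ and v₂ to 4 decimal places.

ω₁ = -0.7330, v₂ = 3.5355

heading to target = atan2(0−-5, 1.5−-3.5) = 0.7854
Δθ = wrap(0.7854 − 2.6180) = -1.8326; ω₁ = Δθ/dt₁ = -0.7330
distance = √((1.5−-3.5)² + (0−-5)²) = 7.0711; v₂ = distance/dt₂ = 3.5355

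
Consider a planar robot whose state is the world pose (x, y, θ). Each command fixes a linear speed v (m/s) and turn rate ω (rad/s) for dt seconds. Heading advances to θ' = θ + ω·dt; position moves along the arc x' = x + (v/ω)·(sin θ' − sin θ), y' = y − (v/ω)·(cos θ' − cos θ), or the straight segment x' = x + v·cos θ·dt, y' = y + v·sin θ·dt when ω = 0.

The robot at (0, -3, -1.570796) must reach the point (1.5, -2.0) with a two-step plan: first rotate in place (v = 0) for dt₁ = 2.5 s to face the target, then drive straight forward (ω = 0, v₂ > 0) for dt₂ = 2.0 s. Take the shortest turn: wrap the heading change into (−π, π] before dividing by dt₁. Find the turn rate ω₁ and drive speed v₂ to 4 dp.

ω₁ = 0.8635, v₂ = 0.9014

heading to target = atan2(-2−-3, 1.5−0) = 0.5880
Δθ = wrap(0.5880 − -1.5708) = 2.1588; ω₁ = Δθ/dt₁ = 0.8635
distance = √((1.5−0)² + (-2−-3)²) = 1.8028; v₂ = distance/dt₂ = 0.9014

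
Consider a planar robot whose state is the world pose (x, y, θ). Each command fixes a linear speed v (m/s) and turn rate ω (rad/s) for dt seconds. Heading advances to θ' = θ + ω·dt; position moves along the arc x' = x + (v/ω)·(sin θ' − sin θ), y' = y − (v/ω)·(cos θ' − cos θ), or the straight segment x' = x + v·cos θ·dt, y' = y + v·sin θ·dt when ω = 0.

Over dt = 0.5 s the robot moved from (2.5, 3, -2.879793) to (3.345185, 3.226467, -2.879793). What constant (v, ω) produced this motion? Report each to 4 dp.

v = -1.7500, ω = 0.0000

Δθ = -2.879793 − -2.879793 = 0.000000
ω = Δθ/dt = 0.000000/0.5 = 0.0000
ω = 0 → v = (Δx·cos θ + Δy·sin θ)/dt = -1.7500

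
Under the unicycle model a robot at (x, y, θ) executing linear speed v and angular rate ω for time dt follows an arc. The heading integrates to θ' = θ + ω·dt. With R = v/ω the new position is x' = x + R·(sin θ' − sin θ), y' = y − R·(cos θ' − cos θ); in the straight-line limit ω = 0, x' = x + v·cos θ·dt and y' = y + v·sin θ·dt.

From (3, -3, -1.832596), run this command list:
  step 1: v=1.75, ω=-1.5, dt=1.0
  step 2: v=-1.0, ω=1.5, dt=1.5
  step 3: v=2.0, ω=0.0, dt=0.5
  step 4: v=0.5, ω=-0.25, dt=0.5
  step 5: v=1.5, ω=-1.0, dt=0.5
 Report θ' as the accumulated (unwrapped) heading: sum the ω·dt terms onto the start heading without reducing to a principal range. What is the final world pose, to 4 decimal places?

step 1: θ'=-3.3326 (R=-1.1667) → pose (1.6516, -3.8435, -3.3326)
step 2: θ'=-1.0826 (R=-0.6667) → pose (2.3670, -2.8763, -1.0826)
step 3: θ'=-1.0826 (straight) → pose (2.8360, -3.7594, -1.0826)
step 4: θ'=-1.2076 (R=-2.0000) → pose (2.9392, -3.9870, -1.2076)
step 5: θ'=-1.7076 (R=-1.5000) → pose (3.0230, -4.7244, -1.7076)

(3.0230, -4.7244, -1.7076)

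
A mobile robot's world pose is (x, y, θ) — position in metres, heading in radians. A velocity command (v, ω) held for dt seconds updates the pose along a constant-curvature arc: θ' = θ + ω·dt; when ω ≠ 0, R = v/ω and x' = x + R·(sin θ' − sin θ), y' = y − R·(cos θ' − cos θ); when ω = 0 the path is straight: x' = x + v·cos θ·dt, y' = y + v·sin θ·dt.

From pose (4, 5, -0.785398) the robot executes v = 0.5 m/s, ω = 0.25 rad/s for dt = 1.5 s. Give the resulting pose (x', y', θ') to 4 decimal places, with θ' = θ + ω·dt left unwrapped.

(4.6163, 4.5803, -0.4104)

θ' = -0.7854 + 0.25·1.5 = -0.4104
R = v/ω = 0.5/0.25 = 2.0000
x' = 4 + 2.0000·(sin -0.4104 − sin -0.7854) = 4.6163
y' = 5 − 2.0000·(cos -0.4104 − cos -0.7854) = 4.5803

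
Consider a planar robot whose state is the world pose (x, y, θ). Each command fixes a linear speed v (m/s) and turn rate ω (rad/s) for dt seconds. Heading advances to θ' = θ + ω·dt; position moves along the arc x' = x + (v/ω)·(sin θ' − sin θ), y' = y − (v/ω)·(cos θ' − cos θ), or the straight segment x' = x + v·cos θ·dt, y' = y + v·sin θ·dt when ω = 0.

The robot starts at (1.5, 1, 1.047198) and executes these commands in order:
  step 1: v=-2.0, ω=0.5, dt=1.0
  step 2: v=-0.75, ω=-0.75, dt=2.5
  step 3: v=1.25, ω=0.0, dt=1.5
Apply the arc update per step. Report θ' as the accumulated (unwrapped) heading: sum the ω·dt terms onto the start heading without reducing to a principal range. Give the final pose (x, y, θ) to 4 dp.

step 1: θ'=1.5472 (R=-4.0000) → pose (0.9652, -0.9056, 1.5472)
step 2: θ'=-0.3278 (R=1.0000) → pose (-0.3565, -1.8288, -0.3278)
step 3: θ'=-0.3278 (straight) → pose (1.4187, -2.4325, -0.3278)

(1.4187, -2.4325, -0.3278)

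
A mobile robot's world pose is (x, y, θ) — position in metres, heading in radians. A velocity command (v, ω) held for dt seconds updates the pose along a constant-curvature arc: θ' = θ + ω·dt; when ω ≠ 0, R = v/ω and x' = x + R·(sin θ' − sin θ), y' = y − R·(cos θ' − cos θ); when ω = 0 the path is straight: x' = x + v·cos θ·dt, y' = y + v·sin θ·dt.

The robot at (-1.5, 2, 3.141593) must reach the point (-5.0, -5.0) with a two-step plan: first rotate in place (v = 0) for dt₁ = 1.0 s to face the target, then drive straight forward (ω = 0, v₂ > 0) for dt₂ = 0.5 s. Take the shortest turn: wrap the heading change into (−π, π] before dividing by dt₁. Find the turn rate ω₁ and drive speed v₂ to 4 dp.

heading to target = atan2(-5−2, -5−-1.5) = -2.0344
Δθ = wrap(-2.0344 − 3.1416) = 1.1071; ω₁ = Δθ/dt₁ = 1.1071
distance = √((-5−-1.5)² + (-5−2)²) = 7.8262; v₂ = distance/dt₂ = 15.6525

ω₁ = 1.1071, v₂ = 15.6525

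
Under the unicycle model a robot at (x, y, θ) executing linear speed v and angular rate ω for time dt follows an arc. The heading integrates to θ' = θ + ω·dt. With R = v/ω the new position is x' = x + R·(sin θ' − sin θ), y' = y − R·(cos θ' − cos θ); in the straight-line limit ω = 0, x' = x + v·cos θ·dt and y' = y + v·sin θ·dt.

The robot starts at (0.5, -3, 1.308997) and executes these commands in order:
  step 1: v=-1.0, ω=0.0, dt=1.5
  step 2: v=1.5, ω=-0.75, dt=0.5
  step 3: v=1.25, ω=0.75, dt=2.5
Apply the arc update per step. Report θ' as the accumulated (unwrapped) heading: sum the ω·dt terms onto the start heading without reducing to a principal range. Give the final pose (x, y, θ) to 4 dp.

step 1: θ'=1.3090 (straight) → pose (0.1118, -4.4489, 1.3090)
step 2: θ'=0.9340 (R=-2.0000) → pose (0.4356, -3.7773, 0.9340)
step 3: θ'=2.8090 (R=1.6667) → pose (-0.3602, -1.2109, 2.8090)

(-0.3602, -1.2109, 2.8090)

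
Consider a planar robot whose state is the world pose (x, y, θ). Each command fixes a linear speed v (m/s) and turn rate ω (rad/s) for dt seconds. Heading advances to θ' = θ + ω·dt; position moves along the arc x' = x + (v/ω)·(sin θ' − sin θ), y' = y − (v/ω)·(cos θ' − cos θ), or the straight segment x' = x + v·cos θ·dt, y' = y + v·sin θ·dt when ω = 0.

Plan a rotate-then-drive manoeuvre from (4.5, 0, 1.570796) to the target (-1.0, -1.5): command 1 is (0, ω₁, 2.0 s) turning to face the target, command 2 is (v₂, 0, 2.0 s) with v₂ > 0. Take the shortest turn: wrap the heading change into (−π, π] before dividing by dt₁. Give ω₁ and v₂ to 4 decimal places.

ω₁ = 0.9185, v₂ = 2.8504

heading to target = atan2(-1.5−0, -1−4.5) = -2.8753
Δθ = wrap(-2.8753 − 1.5708) = 1.8370; ω₁ = Δθ/dt₁ = 0.9185
distance = √((-1−4.5)² + (-1.5−0)²) = 5.7009; v₂ = distance/dt₂ = 2.8504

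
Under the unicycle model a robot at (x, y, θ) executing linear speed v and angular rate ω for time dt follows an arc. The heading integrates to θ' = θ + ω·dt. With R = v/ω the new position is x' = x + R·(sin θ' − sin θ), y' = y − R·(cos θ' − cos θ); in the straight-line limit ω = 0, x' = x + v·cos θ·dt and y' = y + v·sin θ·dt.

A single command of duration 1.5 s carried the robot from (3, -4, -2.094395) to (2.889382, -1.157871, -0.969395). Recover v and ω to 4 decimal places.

Δθ = -0.969395 − -2.094395 = 1.125000
ω = Δθ/dt = 1.125000/1.5 = 0.7500
R = −Δy/(cos θ' − cos θ) = -2.6667
v = R·ω = -2.6667·0.7500 = -2.0000

v = -2.0000, ω = 0.7500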